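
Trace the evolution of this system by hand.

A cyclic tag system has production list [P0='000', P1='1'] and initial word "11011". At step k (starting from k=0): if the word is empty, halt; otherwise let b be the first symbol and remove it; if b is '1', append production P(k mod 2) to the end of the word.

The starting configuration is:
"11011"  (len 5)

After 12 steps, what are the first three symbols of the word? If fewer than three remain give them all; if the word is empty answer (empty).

000

[0] "11011"  (len 5)
[1] "1011000"  (len 7)
[2] "0110001"  (len 7)
[3] "110001"  (len 6)
[4] "100011"  (len 6)
[5] "00011000"  (len 8)
[6] "0011000"  (len 7)
[7] "011000"  (len 6)
[8] "11000"  (len 5)
[9] "1000000"  (len 7)
[10] "0000001"  (len 7)
[11] "000001"  (len 6)
[12] "00001"  (len 5)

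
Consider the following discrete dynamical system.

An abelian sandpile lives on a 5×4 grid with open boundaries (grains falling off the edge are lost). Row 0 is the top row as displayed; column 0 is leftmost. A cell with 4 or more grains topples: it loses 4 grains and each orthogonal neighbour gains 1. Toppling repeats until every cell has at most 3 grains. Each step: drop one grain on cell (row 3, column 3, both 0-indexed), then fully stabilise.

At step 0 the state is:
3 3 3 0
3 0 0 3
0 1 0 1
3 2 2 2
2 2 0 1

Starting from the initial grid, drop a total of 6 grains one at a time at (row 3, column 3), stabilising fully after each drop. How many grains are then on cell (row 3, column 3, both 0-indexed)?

1

t=0: 3 3 3 0
3 0 0 3
0 1 0 1
3 2 2 2
2 2 0 1
t=1: 3 3 3 0
3 0 0 3
0 1 0 1
3 2 2 3
2 2 0 1
t=2: 3 3 3 0
3 0 0 3
0 1 0 2
3 2 3 0
2 2 0 2
t=3: 3 3 3 0
3 0 0 3
0 1 0 2
3 2 3 1
2 2 0 2
t=4: 3 3 3 0
3 0 0 3
0 1 0 2
3 2 3 2
2 2 0 2
t=5: 3 3 3 0
3 0 0 3
0 1 0 2
3 2 3 3
2 2 0 2
t=6: 3 3 3 0
3 0 0 3
0 1 1 3
3 3 0 1
2 2 1 3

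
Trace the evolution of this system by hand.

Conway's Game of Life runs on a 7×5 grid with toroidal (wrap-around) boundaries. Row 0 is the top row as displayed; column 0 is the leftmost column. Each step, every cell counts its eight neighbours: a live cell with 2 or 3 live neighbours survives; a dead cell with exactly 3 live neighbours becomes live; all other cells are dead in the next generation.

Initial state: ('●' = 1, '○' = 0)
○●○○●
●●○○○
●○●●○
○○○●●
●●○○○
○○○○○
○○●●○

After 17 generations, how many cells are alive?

0) ○●○○●
●●○○○
●○●●○
○○○●●
●●○○○
○○○○○
○○●●○
1) ○●○●●
○○○●○
●○●●○
○○○●○
●○○○●
○●●○○
○○●●○
2) ○○○○●
●●○○○
○○●●○
●●●●○
●●●●●
●●●○●
●○○○●
3) ○●○○●
●●●●●
○○○●○
○○○○○
○○○○○
○○○○○
○○○○○
4) ○●○○●
○●○○○
●●○●○
○○○○○
○○○○○
○○○○○
○○○○○
5) ●○○○○
○●○○●
●●●○○
○○○○○
○○○○○
○○○○○
○○○○○
6) ●○○○○
○○●○●
●●●○○
○●○○○
○○○○○
○○○○○
○○○○○
7) ○○○○○
○○●●●
●○●●○
●●●○○
○○○○○
○○○○○
○○○○○
8) ○○○●○
○●●○●
●○○○○
●○●●●
○●○○○
○○○○○
○○○○○
9) ○○●●○
●●●●●
○○○○○
●○●●●
●●●●●
○○○○○
○○○○○
10) ●○○○○
●●○○●
○○○○○
○○○○○
○○○○○
●●●●●
○○○○○
11) ●●○○●
●●○○●
●○○○○
○○○○○
●●●●●
●●●●●
○○●●○
12) ○○○○○
○○○○○
●●○○●
○○●●○
○○○○○
○○○○○
○○○○○
13) ○○○○○
●○○○○
●●●●●
●●●●●
○○○○○
○○○○○
○○○○○
14) ○○○○○
●○●●○
○○○○○
○○○○○
●●●●●
○○○○○
○○○○○
15) ○○○○○
○○○○○
○○○○○
●●●●●
●●●●●
●●●●●
○○○○○
16) ○○○○○
○○○○○
●●●●●
○○○○○
○○○○○
○○○○○
●●●●●
17) ●●●●●
●●●●●
●●●●●
●●●●●
○○○○○
●●●●●
●●●●●

30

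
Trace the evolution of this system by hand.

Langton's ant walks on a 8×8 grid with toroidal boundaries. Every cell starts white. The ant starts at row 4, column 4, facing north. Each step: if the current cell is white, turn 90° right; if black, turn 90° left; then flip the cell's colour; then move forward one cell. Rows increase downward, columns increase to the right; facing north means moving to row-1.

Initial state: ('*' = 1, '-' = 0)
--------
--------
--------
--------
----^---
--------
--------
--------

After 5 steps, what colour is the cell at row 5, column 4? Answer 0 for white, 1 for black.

0) --------
--------
--------
--------
----^---
--------
--------
--------
1) --------
--------
--------
--------
----*>--
--------
--------
--------
2) --------
--------
--------
--------
----**--
-----v--
--------
--------
3) --------
--------
--------
--------
----**--
----<*--
--------
--------
4) --------
--------
--------
--------
----^*--
----**--
--------
--------
5) --------
--------
--------
--------
---<-*--
----**--
--------
--------

1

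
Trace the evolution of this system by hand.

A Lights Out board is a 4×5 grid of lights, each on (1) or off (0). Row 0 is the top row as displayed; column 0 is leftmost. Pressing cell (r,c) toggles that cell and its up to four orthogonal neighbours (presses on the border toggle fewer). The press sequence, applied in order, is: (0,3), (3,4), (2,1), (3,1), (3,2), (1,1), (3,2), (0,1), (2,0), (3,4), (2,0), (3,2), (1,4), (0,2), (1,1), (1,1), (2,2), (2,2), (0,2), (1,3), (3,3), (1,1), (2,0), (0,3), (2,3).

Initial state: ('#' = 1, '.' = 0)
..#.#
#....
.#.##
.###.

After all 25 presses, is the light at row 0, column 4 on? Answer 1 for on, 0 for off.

0

gen 0: ..#.#
#....
.#.##
.###.
gen 1: ...#.
#..#.
.#.##
.###.
gen 2: ...#.
#..#.
.#.#.
.##.#
gen 3: ...#.
##.#.
#.##.
..#.#
gen 4: ...#.
##.#.
####.
##..#
gen 5: ...#.
##.#.
##.#.
#.###
gen 6: .#.#.
..##.
#..#.
#.###
gen 7: .#.#.
..##.
#.##.
##..#
gen 8: #.##.
.###.
#.##.
##..#
gen 9: #.##.
####.
.###.
.#..#
gen 10: #.##.
####.
.####
.#.#.
gen 11: #.##.
.###.
#.###
##.#.
gen 12: #.##.
.###.
#..##
#.#..
gen 13: #.###
.##.#
#..#.
#.#..
gen 14: ##..#
.#..#
#..#.
#.#..
gen 15: #...#
#.#.#
##.#.
#.#..
gen 16: ##..#
.#..#
#..#.
#.#..
gen 17: ##..#
.##.#
###..
#....
gen 18: ##..#
.#..#
#..#.
#.#..
gen 19: #.###
.##.#
#..#.
#.#..
gen 20: #.#.#
.#.#.
#....
#.#..
gen 21: #.#.#
.#.#.
#..#.
#..##
gen 22: ###.#
#.##.
##.#.
#..##
gen 23: ###.#
..##.
...#.
...##
gen 24: ##.#.
..#..
...#.
...##
gen 25: ##.#.
..##.
..#.#
....#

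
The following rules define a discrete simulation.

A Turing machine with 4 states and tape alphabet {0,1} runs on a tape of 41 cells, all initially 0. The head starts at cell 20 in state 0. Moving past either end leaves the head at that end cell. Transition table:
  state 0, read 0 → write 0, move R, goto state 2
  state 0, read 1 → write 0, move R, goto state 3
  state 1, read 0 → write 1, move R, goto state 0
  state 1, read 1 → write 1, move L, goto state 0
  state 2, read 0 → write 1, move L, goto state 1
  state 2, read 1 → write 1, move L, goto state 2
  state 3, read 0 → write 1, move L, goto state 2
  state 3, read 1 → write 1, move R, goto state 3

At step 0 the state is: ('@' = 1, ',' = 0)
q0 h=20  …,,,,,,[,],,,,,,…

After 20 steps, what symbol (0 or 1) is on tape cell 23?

[0] q0 h=20  …,,,,,,[,],,,,,,…
[1] q2 h=21  …,,,,,,[,],,,,,,…
[2] q1 h=20  …,,,,,,[,]@,,,,,…
[3] q0 h=21  …,,,,,@[@],,,,,,…
[4] q3 h=22  …,,,,@,[,],,,,,,…
[5] q2 h=21  …,,,,,@[,]@,,,,,…
[6] q1 h=20  …,,,,,,[@]@@,,,,…
[7] q0 h=19  …,,,,,,[,]@@@,,,…
[8] q2 h=20  …,,,,,,[@]@@,,,,…
[9] q2 h=19  …,,,,,,[,]@@@,,,…
[10] q1 h=18  …,,,,,,[,]@@@@,,…
[11] q0 h=19  …,,,,,@[@]@@@,,,…
[12] q3 h=20  …,,,,@,[@]@@,,,,…
[13] q3 h=21  …,,,@,@[@]@,,,,,…
[14] q3 h=22  …,,@,@@[@],,,,,,…
[15] q3 h=23  …,@,@@@[,],,,,,,…
[16] q2 h=22  …,,@,@@[@]@,,,,,…
[17] q2 h=21  …,,,@,@[@]@@,,,,…
[18] q2 h=20  …,,,,@,[@]@@@,,,…
[19] q2 h=19  …,,,,,@[,]@@@@,,…
[20] q1 h=18  …,,,,,,[@]@@@@@,…

1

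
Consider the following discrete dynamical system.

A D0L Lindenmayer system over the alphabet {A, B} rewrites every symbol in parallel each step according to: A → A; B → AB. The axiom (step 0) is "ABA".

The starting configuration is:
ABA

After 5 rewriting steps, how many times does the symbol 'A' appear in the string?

7

t=0: ABA
t=1: AABA
t=2: AAABA
t=3: AAAABA
t=4: AAAAABA
t=5: AAAAAABA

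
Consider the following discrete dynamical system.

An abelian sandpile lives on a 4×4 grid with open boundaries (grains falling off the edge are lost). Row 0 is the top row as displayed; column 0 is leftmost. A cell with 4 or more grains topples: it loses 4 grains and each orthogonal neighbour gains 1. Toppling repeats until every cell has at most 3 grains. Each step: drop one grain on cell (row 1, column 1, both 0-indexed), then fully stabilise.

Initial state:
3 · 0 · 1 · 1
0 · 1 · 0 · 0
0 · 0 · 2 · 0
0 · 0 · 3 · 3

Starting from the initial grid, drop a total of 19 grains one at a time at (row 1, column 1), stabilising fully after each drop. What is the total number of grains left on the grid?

26

0) 3 · 0 · 1 · 1
0 · 1 · 0 · 0
0 · 0 · 2 · 0
0 · 0 · 3 · 3
1) 3 · 0 · 1 · 1
0 · 2 · 0 · 0
0 · 0 · 2 · 0
0 · 0 · 3 · 3
2) 3 · 0 · 1 · 1
0 · 3 · 0 · 0
0 · 0 · 2 · 0
0 · 0 · 3 · 3
3) 3 · 1 · 1 · 1
1 · 0 · 1 · 0
0 · 1 · 2 · 0
0 · 0 · 3 · 3
4) 3 · 1 · 1 · 1
1 · 1 · 1 · 0
0 · 1 · 2 · 0
0 · 0 · 3 · 3
5) 3 · 1 · 1 · 1
1 · 2 · 1 · 0
0 · 1 · 2 · 0
0 · 0 · 3 · 3
6) 3 · 1 · 1 · 1
1 · 3 · 1 · 0
0 · 1 · 2 · 0
0 · 0 · 3 · 3
7) 3 · 2 · 1 · 1
2 · 0 · 2 · 0
0 · 2 · 2 · 0
0 · 0 · 3 · 3
8) 3 · 2 · 1 · 1
2 · 1 · 2 · 0
0 · 2 · 2 · 0
0 · 0 · 3 · 3
9) 3 · 2 · 1 · 1
2 · 2 · 2 · 0
0 · 2 · 2 · 0
0 · 0 · 3 · 3
10) 3 · 2 · 1 · 1
2 · 3 · 2 · 0
0 · 2 · 2 · 0
0 · 0 · 3 · 3
11) 3 · 3 · 1 · 1
3 · 0 · 3 · 0
0 · 3 · 2 · 0
0 · 0 · 3 · 3
12) 3 · 3 · 1 · 1
3 · 1 · 3 · 0
0 · 3 · 2 · 0
0 · 0 · 3 · 3
13) 3 · 3 · 1 · 1
3 · 2 · 3 · 0
0 · 3 · 2 · 0
0 · 0 · 3 · 3
14) 3 · 3 · 1 · 1
3 · 3 · 3 · 0
0 · 3 · 2 · 0
0 · 0 · 3 · 3
15) 1 · 2 · 3 · 1
2 · 0 · 2 · 1
2 · 2 · 1 · 2
0 · 2 · 1 · 0
16) 1 · 2 · 3 · 1
2 · 1 · 2 · 1
2 · 2 · 1 · 2
0 · 2 · 1 · 0
17) 1 · 2 · 3 · 1
2 · 2 · 2 · 1
2 · 2 · 1 · 2
0 · 2 · 1 · 0
18) 1 · 2 · 3 · 1
2 · 3 · 2 · 1
2 · 2 · 1 · 2
0 · 2 · 1 · 0
19) 1 · 3 · 3 · 1
3 · 0 · 3 · 1
2 · 3 · 1 · 2
0 · 2 · 1 · 0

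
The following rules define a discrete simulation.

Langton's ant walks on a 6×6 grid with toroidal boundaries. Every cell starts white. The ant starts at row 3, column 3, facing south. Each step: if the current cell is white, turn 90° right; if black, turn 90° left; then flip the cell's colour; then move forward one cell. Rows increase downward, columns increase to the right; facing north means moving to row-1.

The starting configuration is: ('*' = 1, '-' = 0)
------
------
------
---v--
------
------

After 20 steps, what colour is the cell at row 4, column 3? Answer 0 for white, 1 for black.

gen 0: ------
------
------
---v--
------
------
gen 1: ------
------
------
--<*--
------
------
gen 2: ------
------
--^---
--**--
------
------
gen 3: ------
------
--*>--
--**--
------
------
gen 4: ------
------
--**--
--*v--
------
------
gen 5: ------
------
--**--
--*->-
------
------
gen 6: ------
------
--**--
--*-*-
----v-
------
gen 7: ------
------
--**--
--*-*-
---<*-
------
gen 8: ------
------
--**--
--*^*-
---**-
------
gen 9: ------
------
--**--
--**>-
---**-
------
gen 10: ------
------
--**^-
--**--
---**-
------
gen 11: ------
------
--***>
--**--
---**-
------
gen 12: ------
------
--****
--**-v
---**-
------
gen 13: ------
------
--****
--**<*
---**-
------
gen 14: ------
------
--**^*
--****
---**-
------
gen 15: ------
------
--*<-*
--****
---**-
------
gen 16: ------
------
--*--*
--*v**
---**-
------
gen 17: ------
------
--*--*
--*->*
---**-
------
gen 18: ------
------
--*-^*
--*--*
---**-
------
gen 19: ------
------
--*-*>
--*--*
---**-
------
gen 20: ------
-----^
--*-*-
--*--*
---**-
------

1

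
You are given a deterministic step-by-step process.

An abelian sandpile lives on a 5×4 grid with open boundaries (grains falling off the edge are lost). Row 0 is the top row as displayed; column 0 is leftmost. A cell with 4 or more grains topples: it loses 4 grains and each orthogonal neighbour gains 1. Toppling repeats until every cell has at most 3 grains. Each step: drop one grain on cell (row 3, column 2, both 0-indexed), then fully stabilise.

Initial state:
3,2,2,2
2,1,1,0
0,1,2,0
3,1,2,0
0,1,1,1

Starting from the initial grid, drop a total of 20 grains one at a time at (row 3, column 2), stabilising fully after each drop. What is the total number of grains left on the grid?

36

0) 3,2,2,2
2,1,1,0
0,1,2,0
3,1,2,0
0,1,1,1
1) 3,2,2,2
2,1,1,0
0,1,2,0
3,1,3,0
0,1,1,1
2) 3,2,2,2
2,1,1,0
0,1,3,0
3,2,0,1
0,1,2,1
3) 3,2,2,2
2,1,1,0
0,1,3,0
3,2,1,1
0,1,2,1
4) 3,2,2,2
2,1,1,0
0,1,3,0
3,2,2,1
0,1,2,1
5) 3,2,2,2
2,1,1,0
0,1,3,0
3,2,3,1
0,1,2,1
6) 3,2,2,2
2,1,2,0
0,2,0,1
3,3,1,2
0,1,3,1
7) 3,2,2,2
2,1,2,0
0,2,0,1
3,3,2,2
0,1,3,1
8) 3,2,2,2
2,1,2,0
0,2,0,1
3,3,3,2
0,1,3,1
9) 3,2,2,2
2,1,2,0
1,3,1,1
0,1,2,3
1,3,0,2
10) 3,2,2,2
2,1,2,0
1,3,1,1
0,1,3,3
1,3,0,2
11) 3,2,2,2
2,1,2,0
1,3,2,2
0,2,1,0
1,3,1,3
12) 3,2,2,2
2,1,2,0
1,3,2,2
0,2,2,0
1,3,1,3
13) 3,2,2,2
2,1,2,0
1,3,2,2
0,2,3,0
1,3,1,3
14) 3,2,2,2
2,1,2,0
1,3,3,2
0,3,0,1
1,3,2,3
15) 3,2,2,2
2,1,2,0
1,3,3,2
0,3,1,1
1,3,2,3
16) 3,2,2,2
2,1,2,0
1,3,3,2
0,3,2,1
1,3,2,3
17) 3,2,2,2
2,1,2,0
1,3,3,2
0,3,3,1
1,3,2,3
18) 3,2,2,2
2,2,3,0
2,1,1,3
1,2,3,3
2,1,1,0
19) 3,2,2,2
2,2,3,1
2,1,3,0
1,3,1,1
2,1,2,1
20) 3,2,2,2
2,2,3,1
2,1,3,0
1,3,2,1
2,1,2,1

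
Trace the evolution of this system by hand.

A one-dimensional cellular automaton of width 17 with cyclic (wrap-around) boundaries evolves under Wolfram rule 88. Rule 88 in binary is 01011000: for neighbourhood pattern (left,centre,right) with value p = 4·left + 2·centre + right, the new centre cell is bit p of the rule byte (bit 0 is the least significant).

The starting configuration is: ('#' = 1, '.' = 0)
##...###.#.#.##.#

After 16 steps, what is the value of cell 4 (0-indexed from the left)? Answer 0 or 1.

[0] ##...###.#.#.##.#
[1] .##..#.#.....##.#
[2] .###....#....##..
[3] .#.##....#...###.
[4] ...###....#..#.##
[5] #..#.##....#...##
[6] ##...###....#..#.
[7] ###..#.##....#...
[8] #.##...###....#..
[9] ..###..#.##....#.
[10] ..#.##...###....#
[11] #...###..#.##....
[12] .#..#.##...###...
[13] ..#...###..#.##..
[14] ...#..#.##...###.
[15] ....#...###..#.##
[16] #....#..#.##...##

0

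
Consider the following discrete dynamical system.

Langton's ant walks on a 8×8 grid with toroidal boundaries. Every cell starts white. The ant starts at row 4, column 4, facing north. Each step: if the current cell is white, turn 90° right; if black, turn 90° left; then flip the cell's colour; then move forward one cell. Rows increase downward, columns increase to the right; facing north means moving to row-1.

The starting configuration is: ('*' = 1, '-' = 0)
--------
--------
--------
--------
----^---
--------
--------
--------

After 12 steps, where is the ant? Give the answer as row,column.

t=0: --------
--------
--------
--------
----^---
--------
--------
--------
t=1: --------
--------
--------
--------
----*>--
--------
--------
--------
t=2: --------
--------
--------
--------
----**--
-----v--
--------
--------
t=3: --------
--------
--------
--------
----**--
----<*--
--------
--------
t=4: --------
--------
--------
--------
----^*--
----**--
--------
--------
t=5: --------
--------
--------
--------
---<-*--
----**--
--------
--------
t=6: --------
--------
--------
---^----
---*-*--
----**--
--------
--------
t=7: --------
--------
--------
---*>---
---*-*--
----**--
--------
--------
t=8: --------
--------
--------
---**---
---*v*--
----**--
--------
--------
t=9: --------
--------
--------
---**---
---<**--
----**--
--------
--------
t=10: --------
--------
--------
---**---
----**--
---v**--
--------
--------
t=11: --------
--------
--------
---**---
----**--
--<***--
--------
--------
t=12: --------
--------
--------
---**---
--^-**--
--****--
--------
--------

4,2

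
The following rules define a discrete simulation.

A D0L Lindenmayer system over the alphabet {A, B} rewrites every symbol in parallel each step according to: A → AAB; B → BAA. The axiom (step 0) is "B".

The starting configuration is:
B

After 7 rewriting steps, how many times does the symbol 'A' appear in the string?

gen 0: B
gen 1: BAA
gen 2: BAAAABAAB
gen 3: BAAAABAABAABAABBAAAABAABBAA
gen 4: BAAAABAABAABAABBAAAABAABBAAAABAABBAAAABAABBAABAAAABAABAABAABBAAAABAABBAABAAAABAAB
gen 5: BAAAABAABAABAABBAAAABAABBAAAABAABBAAAABAABBAABAAAABAABAABA…BAABAABAABBAAAABAABBAABAAAABAABBAAAABAABAABAABBAAAABAABBAA  (len 243)
gen 6: BAAAABAABAABAABBAAAABAABBAAAABAABBAAAABAABBAABAAAABAABAABA…BBAAAABAABBAAAABAABBAABAAAABAABAABAABBAAAABAABBAABAAAABAAB  (len 729)
gen 7: BAAAABAABAABAABBAAAABAABBAAAABAABBAAAABAABBAABAAAABAABAABA…BAABAABAABBAAAABAABBAABAAAABAABBAAAABAABAABAABBAAAABAABBAA  (len 2187)

1458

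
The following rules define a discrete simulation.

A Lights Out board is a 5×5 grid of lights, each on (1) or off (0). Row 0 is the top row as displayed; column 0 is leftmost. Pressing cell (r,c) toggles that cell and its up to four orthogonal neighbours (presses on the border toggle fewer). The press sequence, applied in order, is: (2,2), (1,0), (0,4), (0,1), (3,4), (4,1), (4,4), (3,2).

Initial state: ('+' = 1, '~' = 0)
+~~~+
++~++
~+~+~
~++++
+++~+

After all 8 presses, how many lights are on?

16

step 0: +~~~+
++~++
~+~+~
~++++
+++~+
step 1: +~~~+
+++++
~~+~~
~+~++
+++~+
step 2: ~~~~+
~~+++
+~+~~
~+~++
+++~+
step 3: ~~~+~
~~++~
+~+~~
~+~++
+++~+
step 4: ++++~
~+++~
+~+~~
~+~++
+++~+
step 5: ++++~
~+++~
+~+~+
~+~~~
+++~~
step 6: ++++~
~+++~
+~+~+
~~~~~
~~~~~
step 7: ++++~
~+++~
+~+~+
~~~~+
~~~++
step 8: ++++~
~+++~
+~~~+
~++++
~~+++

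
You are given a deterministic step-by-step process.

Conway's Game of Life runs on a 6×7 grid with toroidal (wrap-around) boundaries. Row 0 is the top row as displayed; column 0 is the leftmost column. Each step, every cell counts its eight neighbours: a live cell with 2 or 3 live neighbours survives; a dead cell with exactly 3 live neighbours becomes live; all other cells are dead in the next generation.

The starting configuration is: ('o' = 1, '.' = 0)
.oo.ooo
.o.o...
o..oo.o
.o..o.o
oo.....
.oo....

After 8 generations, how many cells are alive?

5

k=0  .oo.ooo
.o.o...
o..oo.o
.o..o.o
oo.....
.oo....
k=1  ....oo.
.o.....
.o.oo.o
.oooo.o
.......
...o.oo
k=2  ....ooo
o.oo...
.o..o..
.o..o..
o.....o
.....oo
k=3  o..oo..
oooo..o
oo..o..
.o...o.
o.....o
....o..
k=4  o...ooo
.....oo
...ooo.
.o...o.
o....oo
o..oooo
k=5  ...o...
o..o...
.......
o......
.o.....
.o.o...
k=6  ...oo..
.......
.......
.......
ooo....
.......
k=7  .......
.......
.......
.o.....
.o.....
.ooo...
k=8  ..o....
.......
.......
.......
oo.....
.oo....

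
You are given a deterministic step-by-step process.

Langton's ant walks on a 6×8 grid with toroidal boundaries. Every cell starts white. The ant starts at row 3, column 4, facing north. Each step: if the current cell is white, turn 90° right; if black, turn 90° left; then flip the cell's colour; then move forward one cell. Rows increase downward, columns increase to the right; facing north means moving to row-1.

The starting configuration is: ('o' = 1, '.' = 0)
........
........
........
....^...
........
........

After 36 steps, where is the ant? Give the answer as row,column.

k=0  ........
........
........
....^...
........
........
k=1  ........
........
........
....o>..
........
........
k=2  ........
........
........
....oo..
.....v..
........
k=3  ........
........
........
....oo..
....<o..
........
k=4  ........
........
........
....^o..
....oo..
........
k=5  ........
........
........
...<.o..
....oo..
........
k=6  ........
........
...^....
...o.o..
....oo..
........
k=7  ........
........
...o>...
...o.o..
....oo..
........
k=8  ........
........
...oo...
...ovo..
....oo..
........
k=9  ........
........
...oo...
...<oo..
....oo..
........
k=10  ........
........
...oo...
....oo..
...voo..
........
k=11  ........
........
...oo...
....oo..
..<ooo..
........
k=12  ........
........
...oo...
..^.oo..
..oooo..
........
k=13  ........
........
...oo...
..o>oo..
..oooo..
........
k=14  ........
........
...oo...
..oooo..
..ovoo..
........
k=15  ........
........
...oo...
..oooo..
..o.>o..
........
k=16  ........
........
...oo...
..oo^o..
..o..o..
........
k=17  ........
........
...oo...
..o<.o..
..o..o..
........
k=18  ........
........
...oo...
..o..o..
..ov.o..
........
k=19  ........
........
...oo...
..o..o..
..<o.o..
........
k=20  ........
........
...oo...
..o..o..
...o.o..
..v.....
k=21  ........
........
...oo...
..o..o..
...o.o..
.<o.....
k=22  ........
........
...oo...
..o..o..
.^.o.o..
.oo.....
k=23  ........
........
...oo...
..o..o..
.o>o.o..
.oo.....
k=24  ........
........
...oo...
..o..o..
.ooo.o..
.ov.....
k=25  ........
........
...oo...
..o..o..
.ooo.o..
.o.>....
k=26  ...v....
........
...oo...
..o..o..
.ooo.o..
.o.o....
k=27  ..<o....
........
...oo...
..o..o..
.ooo.o..
.o.o....
k=28  ..oo....
........
...oo...
..o..o..
.ooo.o..
.o^o....
k=29  ..oo....
........
...oo...
..o..o..
.ooo.o..
.oo>....
k=30  ..oo....
........
...oo...
..o..o..
.oo^.o..
.oo.....
k=31  ..oo....
........
...oo...
..o..o..
.o<..o..
.oo.....
k=32  ..oo....
........
...oo...
..o..o..
.o...o..
.ov.....
k=33  ..oo....
........
...oo...
..o..o..
.o...o..
.o.>....
k=34  ..ov....
........
...oo...
..o..o..
.o...o..
.o.o....
k=35  ..o.>...
........
...oo...
..o..o..
.o...o..
.o.o....
k=36  ..o.o...
....v...
...oo...
..o..o..
.o...o..
.o.o....

1,4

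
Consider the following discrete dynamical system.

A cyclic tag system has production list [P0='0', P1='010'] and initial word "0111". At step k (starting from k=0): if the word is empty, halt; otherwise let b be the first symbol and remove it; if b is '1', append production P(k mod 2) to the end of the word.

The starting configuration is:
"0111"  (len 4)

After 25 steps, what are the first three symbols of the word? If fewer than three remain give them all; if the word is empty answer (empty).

(empty)

k=0  "0111"  (len 4)
k=1  "111"  (len 3)
k=2  "11010"  (len 5)
k=3  "10100"  (len 5)
k=4  "0100010"  (len 7)
k=5  "100010"  (len 6)
k=6  "00010010"  (len 8)
k=7  "0010010"  (len 7)
k=8  "010010"  (len 6)
k=9  "10010"  (len 5)
k=10  "0010010"  (len 7)
k=11  "010010"  (len 6)
k=12  "10010"  (len 5)
k=13  "00100"  (len 5)
k=14  "0100"  (len 4)
k=15  "100"  (len 3)
k=16  "00010"  (len 5)
k=17  "0010"  (len 4)
k=18  "010"  (len 3)
k=19  "10"  (len 2)
k=20  "0010"  (len 4)
k=21  "010"  (len 3)
k=22  "10"  (len 2)
k=23  "00"  (len 2)
k=24  "0"  (len 1)
k=25  (halted — word empty)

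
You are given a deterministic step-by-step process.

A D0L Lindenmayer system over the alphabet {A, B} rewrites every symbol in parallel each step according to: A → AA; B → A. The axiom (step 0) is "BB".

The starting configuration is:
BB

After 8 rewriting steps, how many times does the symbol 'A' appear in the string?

256

k=0  BB
k=1  AA
k=2  AAAA
k=3  AAAAAAAA
k=4  AAAAAAAAAAAAAAAA
k=5  AAAAAAAAAAAAAAAAAAAAAAAAAAAAAAAA
k=6  AAAAAAAAAAAAAAAAAAAAAAAAAAAAAAAAAAAAAAAAAAAAAAAAAAAAAAAAAAAAAAAA
k=7  AAAAAAAAAAAAAAAAAAAAAAAAAAAAAAAAAAAAAAAAAAAAAAAAAAAAAAAAAA…AAAAAAAAAAAAAAAAAAAAAAAAAAAAAAAAAAAAAAAAAAAAAAAAAAAAAAAAAA  (len 128)
k=8  AAAAAAAAAAAAAAAAAAAAAAAAAAAAAAAAAAAAAAAAAAAAAAAAAAAAAAAAAA…AAAAAAAAAAAAAAAAAAAAAAAAAAAAAAAAAAAAAAAAAAAAAAAAAAAAAAAAAA  (len 256)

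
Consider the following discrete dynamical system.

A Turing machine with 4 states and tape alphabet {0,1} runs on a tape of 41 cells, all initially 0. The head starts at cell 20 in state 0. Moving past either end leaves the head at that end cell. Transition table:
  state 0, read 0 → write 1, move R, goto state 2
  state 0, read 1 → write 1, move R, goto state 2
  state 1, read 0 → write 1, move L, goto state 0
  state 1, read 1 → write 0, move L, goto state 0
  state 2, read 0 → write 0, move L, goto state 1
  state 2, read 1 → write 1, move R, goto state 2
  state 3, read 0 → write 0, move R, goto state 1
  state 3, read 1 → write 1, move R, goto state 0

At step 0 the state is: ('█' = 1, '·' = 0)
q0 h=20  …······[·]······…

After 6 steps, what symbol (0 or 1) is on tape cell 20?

gen 0: q0 h=20  …······[·]······…
gen 1: q2 h=21  …·····█[·]······…
gen 2: q1 h=20  …······[█]······…
gen 3: q0 h=19  …······[·]······…
gen 4: q2 h=20  …·····█[·]······…
gen 5: q1 h=19  …······[█]······…
gen 6: q0 h=18  …······[·]······…

0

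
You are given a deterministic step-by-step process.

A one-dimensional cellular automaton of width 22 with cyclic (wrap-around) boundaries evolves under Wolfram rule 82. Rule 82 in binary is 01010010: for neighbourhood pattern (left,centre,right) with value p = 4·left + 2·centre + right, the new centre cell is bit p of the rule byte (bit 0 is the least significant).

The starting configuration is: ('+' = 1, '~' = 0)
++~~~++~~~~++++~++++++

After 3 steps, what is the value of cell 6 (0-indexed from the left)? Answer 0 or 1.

1

0) ++~~~++~~~~++++~++++++
1) ~++~+~++~~+~~~+~~~~~~~
2) +~+~~~~+++~+~+~+~~~~~~
3) ~~~+~~+~~+~~~~~~+~~~~+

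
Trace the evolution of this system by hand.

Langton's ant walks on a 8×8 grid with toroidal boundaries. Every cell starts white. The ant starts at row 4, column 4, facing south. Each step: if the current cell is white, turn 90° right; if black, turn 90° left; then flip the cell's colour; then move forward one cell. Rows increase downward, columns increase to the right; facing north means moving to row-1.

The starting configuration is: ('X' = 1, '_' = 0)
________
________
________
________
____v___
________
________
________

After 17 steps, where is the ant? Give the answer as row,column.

k=0  ________
________
________
________
____v___
________
________
________
k=1  ________
________
________
________
___<X___
________
________
________
k=2  ________
________
________
___^____
___XX___
________
________
________
k=3  ________
________
________
___X>___
___XX___
________
________
________
k=4  ________
________
________
___XX___
___Xv___
________
________
________
k=5  ________
________
________
___XX___
___X_>__
________
________
________
k=6  ________
________
________
___XX___
___X_X__
_____v__
________
________
k=7  ________
________
________
___XX___
___X_X__
____<X__
________
________
k=8  ________
________
________
___XX___
___X^X__
____XX__
________
________
k=9  ________
________
________
___XX___
___XX>__
____XX__
________
________
k=10  ________
________
________
___XX^__
___XX___
____XX__
________
________
k=11  ________
________
________
___XXX>_
___XX___
____XX__
________
________
k=12  ________
________
________
___XXXX_
___XX_v_
____XX__
________
________
k=13  ________
________
________
___XXXX_
___XX<X_
____XX__
________
________
k=14  ________
________
________
___XX^X_
___XXXX_
____XX__
________
________
k=15  ________
________
________
___X<_X_
___XXXX_
____XX__
________
________
k=16  ________
________
________
___X__X_
___XvXX_
____XX__
________
________
k=17  ________
________
________
___X__X_
___X_>X_
____XX__
________
________

4,5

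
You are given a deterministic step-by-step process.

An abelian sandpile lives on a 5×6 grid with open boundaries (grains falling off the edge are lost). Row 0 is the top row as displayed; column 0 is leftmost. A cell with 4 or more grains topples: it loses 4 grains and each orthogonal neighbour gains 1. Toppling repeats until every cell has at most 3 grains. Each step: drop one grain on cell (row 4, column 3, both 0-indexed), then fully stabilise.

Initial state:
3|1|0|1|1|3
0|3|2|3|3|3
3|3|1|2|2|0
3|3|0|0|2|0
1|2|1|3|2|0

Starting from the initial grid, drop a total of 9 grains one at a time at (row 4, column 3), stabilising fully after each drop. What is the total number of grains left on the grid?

0) 3|1|0|1|1|3
0|3|2|3|3|3
3|3|1|2|2|0
3|3|0|0|2|0
1|2|1|3|2|0
1) 3|1|0|1|1|3
0|3|2|3|3|3
3|3|1|2|2|0
3|3|0|1|2|0
1|2|2|0|3|0
2) 3|1|0|1|1|3
0|3|2|3|3|3
3|3|1|2|2|0
3|3|0|1|2|0
1|2|2|1|3|0
3) 3|1|0|1|1|3
0|3|2|3|3|3
3|3|1|2|2|0
3|3|0|1|2|0
1|2|2|2|3|0
4) 3|1|0|1|1|3
0|3|2|3|3|3
3|3|1|2|2|0
3|3|0|1|2|0
1|2|2|3|3|0
5) 3|1|0|1|1|3
0|3|2|3|3|3
3|3|1|2|2|0
3|3|0|2|3|0
1|2|3|1|0|1
6) 3|1|0|1|1|3
0|3|2|3|3|3
3|3|1|2|2|0
3|3|0|2|3|0
1|2|3|2|0|1
7) 3|1|0|1|1|3
0|3|2|3|3|3
3|3|1|2|2|0
3|3|0|2|3|0
1|2|3|3|0|1
8) 3|1|0|1|1|3
0|3|2|3|3|3
3|3|1|2|2|0
3|3|1|3|3|0
1|3|0|1|1|1
9) 3|1|0|1|1|3
0|3|2|3|3|3
3|3|1|2|2|0
3|3|1|3|3|0
1|3|0|2|1|1

55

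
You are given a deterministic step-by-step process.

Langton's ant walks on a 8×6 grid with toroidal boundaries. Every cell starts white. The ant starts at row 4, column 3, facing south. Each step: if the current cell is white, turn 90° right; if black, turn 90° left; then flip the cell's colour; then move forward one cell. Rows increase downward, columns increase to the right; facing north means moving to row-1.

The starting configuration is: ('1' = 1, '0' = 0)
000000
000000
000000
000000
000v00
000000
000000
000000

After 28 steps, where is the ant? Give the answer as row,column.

gen 0: 000000
000000
000000
000000
000v00
000000
000000
000000
gen 1: 000000
000000
000000
000000
00<100
000000
000000
000000
gen 2: 000000
000000
000000
00^000
001100
000000
000000
000000
gen 3: 000000
000000
000000
001>00
001100
000000
000000
000000
gen 4: 000000
000000
000000
001100
001v00
000000
000000
000000
gen 5: 000000
000000
000000
001100
0010>0
000000
000000
000000
gen 6: 000000
000000
000000
001100
001010
0000v0
000000
000000
gen 7: 000000
000000
000000
001100
001010
000<10
000000
000000
gen 8: 000000
000000
000000
001100
001^10
000110
000000
000000
gen 9: 000000
000000
000000
001100
0011>0
000110
000000
000000
gen 10: 000000
000000
000000
0011^0
001100
000110
000000
000000
gen 11: 000000
000000
000000
00111>
001100
000110
000000
000000
gen 12: 000000
000000
000000
001111
00110v
000110
000000
000000
gen 13: 000000
000000
000000
001111
0011<1
000110
000000
000000
gen 14: 000000
000000
000000
0011^1
001111
000110
000000
000000
gen 15: 000000
000000
000000
001<01
001111
000110
000000
000000
gen 16: 000000
000000
000000
001001
001v11
000110
000000
000000
gen 17: 000000
000000
000000
001001
0010>1
000110
000000
000000
gen 18: 000000
000000
000000
0010^1
001001
000110
000000
000000
gen 19: 000000
000000
000000
00101>
001001
000110
000000
000000
gen 20: 000000
000000
00000^
001010
001001
000110
000000
000000
gen 21: 000000
000000
>00001
001010
001001
000110
000000
000000
gen 22: 000000
000000
100001
v01010
001001
000110
000000
000000
gen 23: 000000
000000
100001
10101<
001001
000110
000000
000000
gen 24: 000000
000000
10000^
101011
001001
000110
000000
000000
gen 25: 000000
000000
1000<0
101011
001001
000110
000000
000000
gen 26: 000000
0000^0
100010
101011
001001
000110
000000
000000
gen 27: 000000
00001>
100010
101011
001001
000110
000000
000000
gen 28: 000000
000011
10001v
101011
001001
000110
000000
000000

2,5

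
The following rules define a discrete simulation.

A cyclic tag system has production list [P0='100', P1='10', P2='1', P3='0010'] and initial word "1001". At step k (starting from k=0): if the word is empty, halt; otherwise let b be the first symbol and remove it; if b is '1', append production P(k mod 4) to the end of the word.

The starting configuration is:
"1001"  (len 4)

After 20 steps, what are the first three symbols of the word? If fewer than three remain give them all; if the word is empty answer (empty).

11

[0] "1001"  (len 4)
[1] "001100"  (len 6)
[2] "01100"  (len 5)
[3] "1100"  (len 4)
[4] "1000010"  (len 7)
[5] "000010100"  (len 9)
[6] "00010100"  (len 8)
[7] "0010100"  (len 7)
[8] "010100"  (len 6)
[9] "10100"  (len 5)
[10] "010010"  (len 6)
[11] "10010"  (len 5)
[12] "00100010"  (len 8)
[13] "0100010"  (len 7)
[14] "100010"  (len 6)
[15] "000101"  (len 6)
[16] "00101"  (len 5)
[17] "0101"  (len 4)
[18] "101"  (len 3)
[19] "011"  (len 3)
[20] "11"  (len 2)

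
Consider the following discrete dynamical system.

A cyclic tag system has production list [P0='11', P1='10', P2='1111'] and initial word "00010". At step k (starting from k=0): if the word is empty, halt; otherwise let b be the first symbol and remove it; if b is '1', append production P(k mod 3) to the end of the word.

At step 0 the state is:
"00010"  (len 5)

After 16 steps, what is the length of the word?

17

t=0: "00010"  (len 5)
t=1: "0010"  (len 4)
t=2: "010"  (len 3)
t=3: "10"  (len 2)
t=4: "011"  (len 3)
t=5: "11"  (len 2)
t=6: "11111"  (len 5)
t=7: "111111"  (len 6)
t=8: "1111110"  (len 7)
t=9: "1111101111"  (len 10)
t=10: "11110111111"  (len 11)
t=11: "111011111110"  (len 12)
t=12: "110111111101111"  (len 15)
t=13: "1011111110111111"  (len 16)
t=14: "01111111011111110"  (len 17)
t=15: "1111111011111110"  (len 16)
t=16: "11111101111111011"  (len 17)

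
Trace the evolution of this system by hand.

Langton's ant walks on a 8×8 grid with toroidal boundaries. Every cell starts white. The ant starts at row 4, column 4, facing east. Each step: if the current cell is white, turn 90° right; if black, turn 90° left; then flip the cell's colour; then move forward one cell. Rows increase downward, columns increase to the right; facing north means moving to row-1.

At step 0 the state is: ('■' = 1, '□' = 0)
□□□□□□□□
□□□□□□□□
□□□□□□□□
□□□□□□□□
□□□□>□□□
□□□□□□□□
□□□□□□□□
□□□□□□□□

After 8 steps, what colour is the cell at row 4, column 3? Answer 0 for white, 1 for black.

step 0: □□□□□□□□
□□□□□□□□
□□□□□□□□
□□□□□□□□
□□□□>□□□
□□□□□□□□
□□□□□□□□
□□□□□□□□
step 1: □□□□□□□□
□□□□□□□□
□□□□□□□□
□□□□□□□□
□□□□■□□□
□□□□v□□□
□□□□□□□□
□□□□□□□□
step 2: □□□□□□□□
□□□□□□□□
□□□□□□□□
□□□□□□□□
□□□□■□□□
□□□<■□□□
□□□□□□□□
□□□□□□□□
step 3: □□□□□□□□
□□□□□□□□
□□□□□□□□
□□□□□□□□
□□□^■□□□
□□□■■□□□
□□□□□□□□
□□□□□□□□
step 4: □□□□□□□□
□□□□□□□□
□□□□□□□□
□□□□□□□□
□□□■>□□□
□□□■■□□□
□□□□□□□□
□□□□□□□□
step 5: □□□□□□□□
□□□□□□□□
□□□□□□□□
□□□□^□□□
□□□■□□□□
□□□■■□□□
□□□□□□□□
□□□□□□□□
step 6: □□□□□□□□
□□□□□□□□
□□□□□□□□
□□□□■>□□
□□□■□□□□
□□□■■□□□
□□□□□□□□
□□□□□□□□
step 7: □□□□□□□□
□□□□□□□□
□□□□□□□□
□□□□■■□□
□□□■□v□□
□□□■■□□□
□□□□□□□□
□□□□□□□□
step 8: □□□□□□□□
□□□□□□□□
□□□□□□□□
□□□□■■□□
□□□■<■□□
□□□■■□□□
□□□□□□□□
□□□□□□□□

1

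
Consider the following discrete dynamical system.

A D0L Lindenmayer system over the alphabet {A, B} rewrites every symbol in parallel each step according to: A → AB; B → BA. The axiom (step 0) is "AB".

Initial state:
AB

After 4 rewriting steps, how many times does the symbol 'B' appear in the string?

0) AB
1) ABBA
2) ABBABAAB
3) ABBABAABBAABABBA
4) ABBABAABBAABABBABAABABBAABBABAAB

16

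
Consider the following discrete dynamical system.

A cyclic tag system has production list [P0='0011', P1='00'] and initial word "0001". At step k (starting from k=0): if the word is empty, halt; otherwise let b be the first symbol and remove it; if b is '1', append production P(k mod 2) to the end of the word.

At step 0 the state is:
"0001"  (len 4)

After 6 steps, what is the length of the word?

k=0  "0001"  (len 4)
k=1  "001"  (len 3)
k=2  "01"  (len 2)
k=3  "1"  (len 1)
k=4  "00"  (len 2)
k=5  "0"  (len 1)
k=6  (halted — word empty)

0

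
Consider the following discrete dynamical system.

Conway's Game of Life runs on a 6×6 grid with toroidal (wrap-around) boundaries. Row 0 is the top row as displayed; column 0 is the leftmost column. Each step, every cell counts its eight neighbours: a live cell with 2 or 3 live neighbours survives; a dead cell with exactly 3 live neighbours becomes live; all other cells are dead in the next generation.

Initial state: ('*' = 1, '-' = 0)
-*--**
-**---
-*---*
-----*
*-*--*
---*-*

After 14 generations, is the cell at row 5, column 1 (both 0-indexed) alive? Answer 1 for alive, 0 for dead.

1

0) -*--**
-**---
-*---*
-----*
*-*--*
---*-*
1) -*-***
-**-**
-**---
-*--**
*----*
-***--
2) -----*
-----*
------
-**-**
---*-*
-*-*--
3) *---*-
------
*---**
*-****
-*-*-*
*-*---
4) -*---*
*---*-
**----
--*---
------
*-***-
5) -**---
------
**---*
-*----
-**---
******
6) ----**
--*---
**----
------
----**
----**
7) ---***
**---*
-*----
*----*
----**
*--*--
8) -***--
-**--*
-*----
*---**
----*-
*--*--
9) ---**-
---*--
-**-*-
*---**
*--**-
-*-**-
10) ------
------
***-*-
*-*---
***---
------
11) ------
-*----
*-**-*
------
*-*---
-*----
12) ------
***---
***---
*-**-*
-*----
-*----
13) *-*---
*-*---
------
---*-*
-*----
------
14) ------
------
------
------
------
-*----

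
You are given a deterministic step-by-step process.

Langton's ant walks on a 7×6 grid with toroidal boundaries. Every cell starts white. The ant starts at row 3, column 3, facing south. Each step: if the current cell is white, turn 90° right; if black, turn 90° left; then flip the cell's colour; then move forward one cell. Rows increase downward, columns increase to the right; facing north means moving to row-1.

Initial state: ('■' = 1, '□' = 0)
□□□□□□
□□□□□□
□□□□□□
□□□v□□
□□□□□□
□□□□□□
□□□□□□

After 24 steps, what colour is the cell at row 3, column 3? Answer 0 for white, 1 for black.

0

gen 0: □□□□□□
□□□□□□
□□□□□□
□□□v□□
□□□□□□
□□□□□□
□□□□□□
gen 1: □□□□□□
□□□□□□
□□□□□□
□□<■□□
□□□□□□
□□□□□□
□□□□□□
gen 2: □□□□□□
□□□□□□
□□^□□□
□□■■□□
□□□□□□
□□□□□□
□□□□□□
gen 3: □□□□□□
□□□□□□
□□■>□□
□□■■□□
□□□□□□
□□□□□□
□□□□□□
gen 4: □□□□□□
□□□□□□
□□■■□□
□□■v□□
□□□□□□
□□□□□□
□□□□□□
gen 5: □□□□□□
□□□□□□
□□■■□□
□□■□>□
□□□□□□
□□□□□□
□□□□□□
gen 6: □□□□□□
□□□□□□
□□■■□□
□□■□■□
□□□□v□
□□□□□□
□□□□□□
gen 7: □□□□□□
□□□□□□
□□■■□□
□□■□■□
□□□<■□
□□□□□□
□□□□□□
gen 8: □□□□□□
□□□□□□
□□■■□□
□□■^■□
□□□■■□
□□□□□□
□□□□□□
gen 9: □□□□□□
□□□□□□
□□■■□□
□□■■>□
□□□■■□
□□□□□□
□□□□□□
gen 10: □□□□□□
□□□□□□
□□■■^□
□□■■□□
□□□■■□
□□□□□□
□□□□□□
gen 11: □□□□□□
□□□□□□
□□■■■>
□□■■□□
□□□■■□
□□□□□□
□□□□□□
gen 12: □□□□□□
□□□□□□
□□■■■■
□□■■□v
□□□■■□
□□□□□□
□□□□□□
gen 13: □□□□□□
□□□□□□
□□■■■■
□□■■<■
□□□■■□
□□□□□□
□□□□□□
gen 14: □□□□□□
□□□□□□
□□■■^■
□□■■■■
□□□■■□
□□□□□□
□□□□□□
gen 15: □□□□□□
□□□□□□
□□■<□■
□□■■■■
□□□■■□
□□□□□□
□□□□□□
gen 16: □□□□□□
□□□□□□
□□■□□■
□□■v■■
□□□■■□
□□□□□□
□□□□□□
gen 17: □□□□□□
□□□□□□
□□■□□■
□□■□>■
□□□■■□
□□□□□□
□□□□□□
gen 18: □□□□□□
□□□□□□
□□■□^■
□□■□□■
□□□■■□
□□□□□□
□□□□□□
gen 19: □□□□□□
□□□□□□
□□■□■>
□□■□□■
□□□■■□
□□□□□□
□□□□□□
gen 20: □□□□□□
□□□□□^
□□■□■□
□□■□□■
□□□■■□
□□□□□□
□□□□□□
gen 21: □□□□□□
>□□□□■
□□■□■□
□□■□□■
□□□■■□
□□□□□□
□□□□□□
gen 22: □□□□□□
■□□□□■
v□■□■□
□□■□□■
□□□■■□
□□□□□□
□□□□□□
gen 23: □□□□□□
■□□□□■
■□■□■<
□□■□□■
□□□■■□
□□□□□□
□□□□□□
gen 24: □□□□□□
■□□□□^
■□■□■■
□□■□□■
□□□■■□
□□□□□□
□□□□□□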